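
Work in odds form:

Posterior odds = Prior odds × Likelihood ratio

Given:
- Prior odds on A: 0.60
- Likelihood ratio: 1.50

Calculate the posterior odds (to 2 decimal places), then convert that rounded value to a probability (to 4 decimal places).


Step 1: Calculate posterior odds
Posterior odds = Prior odds × LR
               = 0.60 × 1.50
               = 0.90

Step 2: Convert to probability
P(A|E) = Posterior odds / (1 + Posterior odds)
       = 0.90 / (1 + 0.90)
       = 0.90 / 1.90
       = 0.4737

The evidence increased P(A) from 0.3750 to 0.4737.


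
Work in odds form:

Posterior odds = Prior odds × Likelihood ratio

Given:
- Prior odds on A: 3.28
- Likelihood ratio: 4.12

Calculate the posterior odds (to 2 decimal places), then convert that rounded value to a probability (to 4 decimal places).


Step 1: Calculate posterior odds
Posterior odds = Prior odds × LR
               = 3.28 × 4.12
               = 13.51

Step 2: Convert to probability
P(A|E) = Posterior odds / (1 + Posterior odds)
       = 13.51 / (1 + 13.51)
       = 13.51 / 14.51
       = 0.9311

The evidence increased P(A) from 0.7664 to 0.9311.


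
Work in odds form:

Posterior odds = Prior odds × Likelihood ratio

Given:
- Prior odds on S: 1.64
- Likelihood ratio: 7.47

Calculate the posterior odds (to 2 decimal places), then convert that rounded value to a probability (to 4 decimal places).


Step 1: Calculate posterior odds
Posterior odds = Prior odds × LR
               = 1.64 × 7.47
               = 12.25

Step 2: Convert to probability
P(S|E) = Posterior odds / (1 + Posterior odds)
       = 12.25 / (1 + 12.25)
       = 12.25 / 13.25
       = 0.9245

The evidence increased P(S) from 0.6212 to 0.9245.


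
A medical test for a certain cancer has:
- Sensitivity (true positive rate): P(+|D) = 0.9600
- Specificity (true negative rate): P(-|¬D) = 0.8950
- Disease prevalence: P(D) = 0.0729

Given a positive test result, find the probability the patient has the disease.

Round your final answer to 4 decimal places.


Let D = has disease, + = positive test

Given:
- P(D) = 0.0729 (prevalence)
- P(+|D) = 0.9600 (sensitivity)
- P(-|¬D) = 0.8950 (specificity)
- P(+|¬D) = 0.1050 (false positive rate = 1 - specificity)

Step 1: Find P(+)
P(+) = P(+|D)P(D) + P(+|¬D)P(¬D)
     = 0.9600 × 0.0729 + 0.1050 × 0.9271
     = 0.06998400 + 0.09734550
     = 0.16732950

Step 2: Apply Bayes' theorem for P(D|+)
P(D|+) = P(+|D)P(D) / P(+)
       = 0.06998400 / 0.16732950
       = 0.4182


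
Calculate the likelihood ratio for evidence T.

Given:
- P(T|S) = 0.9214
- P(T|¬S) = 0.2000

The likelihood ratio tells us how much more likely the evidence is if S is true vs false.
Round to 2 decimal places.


Likelihood Ratio (LR) = P(T|S) / P(T|¬S)

LR = 0.9214 / 0.2000
   = 4.61

The evidence is 4.61 times more likely if S is true than if S is false.
Since LR > 1, the evidence supports S over ¬S.


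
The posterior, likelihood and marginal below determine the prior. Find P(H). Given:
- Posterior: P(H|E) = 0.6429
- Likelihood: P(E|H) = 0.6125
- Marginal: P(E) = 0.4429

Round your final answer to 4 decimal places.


From Bayes' theorem: P(H|E) = P(E|H) × P(H) / P(E)

Rearranging for P(H):
P(H) = P(H|E) × P(E) / P(E|H)
     = 0.6429 × 0.4429 / 0.6125
     = 0.28474041 / 0.6125
     = 0.4649


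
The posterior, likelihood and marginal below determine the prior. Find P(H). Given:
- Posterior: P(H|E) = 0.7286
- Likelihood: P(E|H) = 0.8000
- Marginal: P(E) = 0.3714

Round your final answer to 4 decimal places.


From Bayes' theorem: P(H|E) = P(E|H) × P(H) / P(E)

Rearranging for P(H):
P(H) = P(H|E) × P(E) / P(E|H)
     = 0.7286 × 0.3714 / 0.8000
     = 0.27060204 / 0.8000
     = 0.3383


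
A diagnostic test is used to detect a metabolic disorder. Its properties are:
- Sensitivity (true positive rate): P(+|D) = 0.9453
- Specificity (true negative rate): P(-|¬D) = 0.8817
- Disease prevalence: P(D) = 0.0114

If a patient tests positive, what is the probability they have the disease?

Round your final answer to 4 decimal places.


Let D = has disease, + = positive test

Given:
- P(D) = 0.0114 (prevalence)
- P(+|D) = 0.9453 (sensitivity)
- P(-|¬D) = 0.8817 (specificity)
- P(+|¬D) = 0.1183 (false positive rate = 1 - specificity)

Step 1: Find P(+)
P(+) = P(+|D)P(D) + P(+|¬D)P(¬D)
     = 0.9453 × 0.0114 + 0.1183 × 0.9886
     = 0.01077642 + 0.11695138
     = 0.12772780

Step 2: Apply Bayes' theorem for P(D|+)
P(D|+) = P(+|D)P(D) / P(+)
       = 0.01077642 / 0.12772780
       = 0.0844


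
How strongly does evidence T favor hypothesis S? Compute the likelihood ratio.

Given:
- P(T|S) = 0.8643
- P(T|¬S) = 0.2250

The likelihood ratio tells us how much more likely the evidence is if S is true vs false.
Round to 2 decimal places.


Likelihood Ratio (LR) = P(T|S) / P(T|¬S)

LR = 0.8643 / 0.2250
   = 3.84

The evidence is 3.84 times more likely if S is true than if S is false.
LR > 1, so observing T raises the odds in favor of S.


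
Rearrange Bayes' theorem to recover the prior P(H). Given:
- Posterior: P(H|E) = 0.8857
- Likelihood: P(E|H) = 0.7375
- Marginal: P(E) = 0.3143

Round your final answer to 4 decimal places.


From Bayes' theorem: P(H|E) = P(E|H) × P(H) / P(E)

Rearranging for P(H):
P(H) = P(H|E) × P(E) / P(E|H)
     = 0.8857 × 0.3143 / 0.7375
     = 0.27837551 / 0.7375
     = 0.3775


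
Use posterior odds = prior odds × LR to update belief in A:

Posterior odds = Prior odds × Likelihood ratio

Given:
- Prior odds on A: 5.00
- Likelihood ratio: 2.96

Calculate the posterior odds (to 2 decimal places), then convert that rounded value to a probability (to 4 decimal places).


Step 1: Calculate posterior odds
Posterior odds = Prior odds × LR
               = 5.00 × 2.96
               = 14.80

Step 2: Convert to probability
P(A|E) = Posterior odds / (1 + Posterior odds)
       = 14.80 / (1 + 14.80)
       = 14.80 / 15.80
       = 0.9367

The evidence increased P(A) from 0.8333 to 0.9367.


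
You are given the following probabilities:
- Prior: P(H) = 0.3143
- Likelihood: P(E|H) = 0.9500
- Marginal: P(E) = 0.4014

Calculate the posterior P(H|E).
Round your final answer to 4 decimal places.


Using Bayes' theorem:

P(H|E) = P(E|H) × P(H) / P(E)
       = 0.9500 × 0.3143 / 0.4014
       = 0.29858500 / 0.4014
       = 0.7439

The evidence strengthens our belief in H.
Prior: 0.3143 → Posterior: 0.7439


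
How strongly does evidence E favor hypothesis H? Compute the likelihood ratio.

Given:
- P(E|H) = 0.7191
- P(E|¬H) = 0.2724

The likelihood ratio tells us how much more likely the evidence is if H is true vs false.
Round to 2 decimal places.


Likelihood Ratio (LR) = P(E|H) / P(E|¬H)

LR = 0.7191 / 0.2724
   = 2.64

The evidence is 2.64 times more likely if H is true than if H is false.
LR > 1, so observing E raises the odds in favor of H.


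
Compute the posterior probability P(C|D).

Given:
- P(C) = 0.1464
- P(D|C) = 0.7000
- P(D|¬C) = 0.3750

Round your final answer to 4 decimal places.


Bayes' theorem: P(C|D) = P(D|C) × P(C) / P(D)

Step 1: Calculate P(D) using law of total probability
P(D) = P(D|C)P(C) + P(D|¬C)P(¬C)
     = 0.7000 × 0.1464 + 0.3750 × 0.8536
     = 0.10248000 + 0.32010000
     = 0.42258000

Step 2: Apply Bayes' theorem
P(C|D) = P(D|C) × P(C) / P(D)
       = 0.10248000 / 0.42258000
       = 0.2425


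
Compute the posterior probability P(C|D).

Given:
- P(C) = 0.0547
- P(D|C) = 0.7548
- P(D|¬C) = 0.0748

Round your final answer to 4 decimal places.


Bayes' theorem: P(C|D) = P(D|C) × P(C) / P(D)

Step 1: Calculate P(D) using law of total probability
P(D) = P(D|C)P(C) + P(D|¬C)P(¬C)
     = 0.7548 × 0.0547 + 0.0748 × 0.9453
     = 0.04128756 + 0.07070844
     = 0.11199600

Step 2: Apply Bayes' theorem
P(C|D) = P(D|C) × P(C) / P(D)
       = 0.04128756 / 0.11199600
       = 0.3687


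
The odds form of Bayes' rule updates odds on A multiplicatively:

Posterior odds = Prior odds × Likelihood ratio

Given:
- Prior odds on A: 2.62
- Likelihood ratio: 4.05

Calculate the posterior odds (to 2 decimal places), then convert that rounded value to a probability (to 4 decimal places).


Step 1: Calculate posterior odds
Posterior odds = Prior odds × LR
               = 2.62 × 4.05
               = 10.61

Step 2: Convert to probability
P(A|E) = Posterior odds / (1 + Posterior odds)
       = 10.61 / (1 + 10.61)
       = 10.61 / 11.61
       = 0.9139

The evidence increased P(A) from 0.7238 to 0.9139.


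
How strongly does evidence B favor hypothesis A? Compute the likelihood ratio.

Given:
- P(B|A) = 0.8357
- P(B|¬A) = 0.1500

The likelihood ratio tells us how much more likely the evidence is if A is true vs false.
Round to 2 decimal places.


Likelihood Ratio (LR) = P(B|A) / P(B|¬A)

LR = 0.8357 / 0.1500
   = 5.57

The evidence is 5.57 times more likely if A is true than if A is false.
Since LR > 1, the evidence supports A over ¬A.


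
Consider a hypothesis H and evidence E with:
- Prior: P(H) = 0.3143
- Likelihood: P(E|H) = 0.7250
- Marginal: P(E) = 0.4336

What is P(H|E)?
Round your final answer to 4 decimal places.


Using Bayes' theorem:

P(H|E) = P(E|H) × P(H) / P(E)
       = 0.7250 × 0.3143 / 0.4336
       = 0.22786750 / 0.4336
       = 0.5255

The evidence strengthens our belief in H.
Prior: 0.3143 → Posterior: 0.5255


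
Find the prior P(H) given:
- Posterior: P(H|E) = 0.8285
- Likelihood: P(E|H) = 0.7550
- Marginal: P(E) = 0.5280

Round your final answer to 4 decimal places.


From Bayes' theorem: P(H|E) = P(E|H) × P(H) / P(E)

Rearranging for P(H):
P(H) = P(H|E) × P(E) / P(E|H)
     = 0.8285 × 0.5280 / 0.7550
     = 0.43744800 / 0.7550
     = 0.5794


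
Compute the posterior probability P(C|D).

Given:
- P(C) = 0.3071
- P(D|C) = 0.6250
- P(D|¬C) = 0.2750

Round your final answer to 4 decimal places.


Bayes' theorem: P(C|D) = P(D|C) × P(C) / P(D)

Step 1: Calculate P(D) using law of total probability
P(D) = P(D|C)P(C) + P(D|¬C)P(¬C)
     = 0.6250 × 0.3071 + 0.2750 × 0.6929
     = 0.19193750 + 0.19054750
     = 0.38248500

Step 2: Apply Bayes' theorem
P(C|D) = P(D|C) × P(C) / P(D)
       = 0.19193750 / 0.38248500
       = 0.5018


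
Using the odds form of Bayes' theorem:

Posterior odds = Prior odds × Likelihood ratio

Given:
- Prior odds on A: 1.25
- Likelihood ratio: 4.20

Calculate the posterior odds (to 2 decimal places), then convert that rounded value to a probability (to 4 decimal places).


Step 1: Calculate posterior odds
Posterior odds = Prior odds × LR
               = 1.25 × 4.20
               = 5.25

Step 2: Convert to probability
P(A|E) = Posterior odds / (1 + Posterior odds)
       = 5.25 / (1 + 5.25)
       = 5.25 / 6.25
       = 0.8400

The evidence increased P(A) from 0.5556 to 0.8400.


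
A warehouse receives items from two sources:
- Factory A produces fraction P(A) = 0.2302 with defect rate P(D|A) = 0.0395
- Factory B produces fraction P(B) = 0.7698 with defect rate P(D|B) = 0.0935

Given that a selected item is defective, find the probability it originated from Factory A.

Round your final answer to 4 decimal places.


Let A = from Factory A, D = defective

Given:
- P(A) = 0.2302, P(B) = 0.7698
- P(D|A) = 0.0395, P(D|B) = 0.0935

Step 1: Find P(D)
P(D) = P(D|A)P(A) + P(D|B)P(B)
     = 0.0395 × 0.2302 + 0.0935 × 0.7698
     = 0.00909290 + 0.07197630
     = 0.08106920

Step 2: Apply Bayes' theorem
P(A|D) = P(D|A)P(A) / P(D)
       = 0.00909290 / 0.08106920
       = 0.1122


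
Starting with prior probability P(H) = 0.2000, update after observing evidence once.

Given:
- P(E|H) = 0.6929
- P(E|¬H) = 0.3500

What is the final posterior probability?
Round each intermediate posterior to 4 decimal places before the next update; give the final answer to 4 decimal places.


Sequential Bayesian updating:

Initial prior: P(H) = 0.2000

Update 1:
  P(E) = 0.6929 × 0.2000 + 0.3500 × 0.8000 = 0.13858000 + 0.28000000 = 0.41858000
  P(H|E) = 0.13858000 / 0.41858000 = 0.3311

Final posterior: 0.3311


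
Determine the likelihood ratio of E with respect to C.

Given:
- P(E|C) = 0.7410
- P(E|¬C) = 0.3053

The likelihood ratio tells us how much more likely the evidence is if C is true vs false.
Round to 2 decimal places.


Likelihood Ratio (LR) = P(E|C) / P(E|¬C)

LR = 0.7410 / 0.3053
   = 2.43

The evidence is 2.43 times more likely if C is true than if C is false.
LR > 1, so observing E raises the odds in favor of C.


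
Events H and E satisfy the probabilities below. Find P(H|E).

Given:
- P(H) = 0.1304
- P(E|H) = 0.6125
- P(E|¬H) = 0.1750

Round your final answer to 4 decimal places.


Bayes' theorem: P(H|E) = P(E|H) × P(H) / P(E)

Step 1: Calculate P(E) using law of total probability
P(E) = P(E|H)P(H) + P(E|¬H)P(¬H)
     = 0.6125 × 0.1304 + 0.1750 × 0.8696
     = 0.07987000 + 0.15218000
     = 0.23205000

Step 2: Apply Bayes' theorem
P(H|E) = P(E|H) × P(H) / P(E)
       = 0.07987000 / 0.23205000
       = 0.3442


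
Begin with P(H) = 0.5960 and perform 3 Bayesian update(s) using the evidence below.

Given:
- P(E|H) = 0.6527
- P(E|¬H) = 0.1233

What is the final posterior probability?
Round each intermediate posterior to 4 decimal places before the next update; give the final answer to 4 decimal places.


Sequential Bayesian updating:

Initial prior: P(H) = 0.5960

Update 1:
  P(E) = 0.6527 × 0.5960 + 0.1233 × 0.4040 = 0.38900920 + 0.04981320 = 0.43882240
  P(H|E) = 0.38900920 / 0.43882240 = 0.8865

Update 2:
  P(E) = 0.6527 × 0.8865 + 0.1233 × 0.1135 = 0.57861855 + 0.01399455 = 0.59261310
  P(H|E) = 0.57861855 / 0.59261310 = 0.9764

Update 3:
  P(E) = 0.6527 × 0.9764 + 0.1233 × 0.0236 = 0.63729628 + 0.00290988 = 0.64020616
  P(H|E) = 0.63729628 / 0.64020616 = 0.9955

Final posterior: 0.9955


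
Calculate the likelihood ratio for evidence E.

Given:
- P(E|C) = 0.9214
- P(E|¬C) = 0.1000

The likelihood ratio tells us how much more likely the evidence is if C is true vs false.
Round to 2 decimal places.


Likelihood Ratio (LR) = P(E|C) / P(E|¬C)

LR = 0.9214 / 0.1000
   = 9.21

The evidence is 9.21 times more likely if C is true than if C is false.
LR > 1, so observing E raises the odds in favor of C.


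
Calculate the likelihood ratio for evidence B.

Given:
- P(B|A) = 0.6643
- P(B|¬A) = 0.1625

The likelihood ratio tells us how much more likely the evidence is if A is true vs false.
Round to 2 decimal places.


Likelihood Ratio (LR) = P(B|A) / P(B|¬A)

LR = 0.6643 / 0.1625
   = 4.09

The evidence is 4.09 times more likely if A is true than if A is false.
Because LR exceeds 1, B is evidence for A.


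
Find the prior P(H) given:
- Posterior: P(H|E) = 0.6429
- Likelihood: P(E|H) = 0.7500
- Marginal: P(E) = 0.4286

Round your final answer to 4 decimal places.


From Bayes' theorem: P(H|E) = P(E|H) × P(H) / P(E)

Rearranging for P(H):
P(H) = P(H|E) × P(E) / P(E|H)
     = 0.6429 × 0.4286 / 0.7500
     = 0.27554694 / 0.7500
     = 0.3674


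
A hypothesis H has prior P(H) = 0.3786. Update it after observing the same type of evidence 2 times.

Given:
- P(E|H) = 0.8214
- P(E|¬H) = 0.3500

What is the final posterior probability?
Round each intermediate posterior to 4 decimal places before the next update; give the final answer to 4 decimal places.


Sequential Bayesian updating:

Initial prior: P(H) = 0.3786

Update 1:
  P(E) = 0.8214 × 0.3786 + 0.3500 × 0.6214 = 0.31098204 + 0.21749000 = 0.52847204
  P(H|E) = 0.31098204 / 0.52847204 = 0.5885

Update 2:
  P(E) = 0.8214 × 0.5885 + 0.3500 × 0.4115 = 0.48339390 + 0.14402500 = 0.62741890
  P(H|E) = 0.48339390 / 0.62741890 = 0.7704

Final posterior: 0.7704


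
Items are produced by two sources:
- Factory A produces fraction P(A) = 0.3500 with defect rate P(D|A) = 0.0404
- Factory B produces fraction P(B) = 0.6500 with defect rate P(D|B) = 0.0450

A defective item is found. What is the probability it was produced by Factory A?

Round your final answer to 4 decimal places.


Let A = from Factory A, D = defective

Given:
- P(A) = 0.3500, P(B) = 0.6500
- P(D|A) = 0.0404, P(D|B) = 0.0450

Step 1: Find P(D)
P(D) = P(D|A)P(A) + P(D|B)P(B)
     = 0.0404 × 0.3500 + 0.0450 × 0.6500
     = 0.01414000 + 0.02925000
     = 0.04339000

Step 2: Apply Bayes' theorem
P(A|D) = P(D|A)P(A) / P(D)
       = 0.01414000 / 0.04339000
       = 0.3259


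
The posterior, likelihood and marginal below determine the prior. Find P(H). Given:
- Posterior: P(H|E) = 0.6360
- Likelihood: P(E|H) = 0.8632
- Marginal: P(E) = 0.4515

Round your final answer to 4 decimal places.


From Bayes' theorem: P(H|E) = P(E|H) × P(H) / P(E)

Rearranging for P(H):
P(H) = P(H|E) × P(E) / P(E|H)
     = 0.6360 × 0.4515 / 0.8632
     = 0.28715400 / 0.8632
     = 0.3327


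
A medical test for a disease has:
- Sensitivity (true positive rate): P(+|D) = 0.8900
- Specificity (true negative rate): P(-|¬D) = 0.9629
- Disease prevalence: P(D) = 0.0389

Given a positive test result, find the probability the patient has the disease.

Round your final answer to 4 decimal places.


Let D = has disease, + = positive test

Given:
- P(D) = 0.0389 (prevalence)
- P(+|D) = 0.8900 (sensitivity)
- P(-|¬D) = 0.9629 (specificity)
- P(+|¬D) = 0.0371 (false positive rate = 1 - specificity)

Step 1: Find P(+)
P(+) = P(+|D)P(D) + P(+|¬D)P(¬D)
     = 0.8900 × 0.0389 + 0.0371 × 0.9611
     = 0.03462100 + 0.03565681
     = 0.07027781

Step 2: Apply Bayes' theorem for P(D|+)
P(D|+) = P(+|D)P(D) / P(+)
       = 0.03462100 / 0.07027781
       = 0.4926


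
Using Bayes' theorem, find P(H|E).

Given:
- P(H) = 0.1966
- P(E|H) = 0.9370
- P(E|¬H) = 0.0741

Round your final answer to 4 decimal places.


Bayes' theorem: P(H|E) = P(E|H) × P(H) / P(E)

Step 1: Calculate P(E) using law of total probability
P(E) = P(E|H)P(H) + P(E|¬H)P(¬H)
     = 0.9370 × 0.1966 + 0.0741 × 0.8034
     = 0.18421420 + 0.05953194
     = 0.24374614

Step 2: Apply Bayes' theorem
P(H|E) = P(E|H) × P(H) / P(E)
       = 0.18421420 / 0.24374614
       = 0.7558


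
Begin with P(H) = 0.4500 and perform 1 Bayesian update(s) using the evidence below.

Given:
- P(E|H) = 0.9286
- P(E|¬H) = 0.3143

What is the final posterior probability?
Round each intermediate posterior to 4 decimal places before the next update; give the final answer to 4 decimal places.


Sequential Bayesian updating:

Initial prior: P(H) = 0.4500

Update 1:
  P(E) = 0.9286 × 0.4500 + 0.3143 × 0.5500 = 0.41787000 + 0.17286500 = 0.59073500
  P(H|E) = 0.41787000 / 0.59073500 = 0.7074

Final posterior: 0.7074


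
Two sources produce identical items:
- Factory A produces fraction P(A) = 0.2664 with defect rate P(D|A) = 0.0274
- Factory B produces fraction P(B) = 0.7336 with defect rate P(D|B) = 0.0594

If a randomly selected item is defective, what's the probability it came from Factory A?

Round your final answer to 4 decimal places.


Let A = from Factory A, D = defective

Given:
- P(A) = 0.2664, P(B) = 0.7336
- P(D|A) = 0.0274, P(D|B) = 0.0594

Step 1: Find P(D)
P(D) = P(D|A)P(A) + P(D|B)P(B)
     = 0.0274 × 0.2664 + 0.0594 × 0.7336
     = 0.00729936 + 0.04357584
     = 0.05087520

Step 2: Apply Bayes' theorem
P(A|D) = P(D|A)P(A) / P(D)
       = 0.00729936 / 0.05087520
       = 0.1435


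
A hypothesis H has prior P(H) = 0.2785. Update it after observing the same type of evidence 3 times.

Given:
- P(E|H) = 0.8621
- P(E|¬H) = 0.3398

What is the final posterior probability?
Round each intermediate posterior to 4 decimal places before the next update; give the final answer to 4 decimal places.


Sequential Bayesian updating:

Initial prior: P(H) = 0.2785

Update 1:
  P(E) = 0.8621 × 0.2785 + 0.3398 × 0.7215 = 0.24009485 + 0.24516570 = 0.48526055
  P(H|E) = 0.24009485 / 0.48526055 = 0.4948

Update 2:
  P(E) = 0.8621 × 0.4948 + 0.3398 × 0.5052 = 0.42656708 + 0.17166696 = 0.59823404
  P(H|E) = 0.42656708 / 0.59823404 = 0.7130

Update 3:
  P(E) = 0.8621 × 0.7130 + 0.3398 × 0.2870 = 0.61467730 + 0.09752260 = 0.71219990
  P(H|E) = 0.61467730 / 0.71219990 = 0.8631

Final posterior: 0.8631


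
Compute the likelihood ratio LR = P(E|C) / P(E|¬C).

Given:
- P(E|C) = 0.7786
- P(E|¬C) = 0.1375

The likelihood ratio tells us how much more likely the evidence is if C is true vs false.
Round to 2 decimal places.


Likelihood Ratio (LR) = P(E|C) / P(E|¬C)

LR = 0.7786 / 0.1375
   = 5.66

The evidence is 5.66 times more likely if C is true than if C is false.
Because LR exceeds 1, E is evidence for C.


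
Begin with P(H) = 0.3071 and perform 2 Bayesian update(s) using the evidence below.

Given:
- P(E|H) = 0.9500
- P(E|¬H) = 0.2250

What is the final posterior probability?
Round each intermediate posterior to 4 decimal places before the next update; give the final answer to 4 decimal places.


Sequential Bayesian updating:

Initial prior: P(H) = 0.3071

Update 1:
  P(E) = 0.9500 × 0.3071 + 0.2250 × 0.6929 = 0.29174500 + 0.15590250 = 0.44764750
  P(H|E) = 0.29174500 / 0.44764750 = 0.6517

Update 2:
  P(E) = 0.9500 × 0.6517 + 0.2250 × 0.3483 = 0.61911500 + 0.07836750 = 0.69748250
  P(H|E) = 0.61911500 / 0.69748250 = 0.8876

Final posterior: 0.8876


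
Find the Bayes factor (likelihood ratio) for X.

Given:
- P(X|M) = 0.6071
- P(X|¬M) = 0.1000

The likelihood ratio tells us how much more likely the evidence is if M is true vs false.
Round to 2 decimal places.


Likelihood Ratio (LR) = P(X|M) / P(X|¬M)

LR = 0.6071 / 0.1000
   = 6.07

The evidence is 6.07 times more likely if M is true than if M is false.
Because LR exceeds 1, X is evidence for M.


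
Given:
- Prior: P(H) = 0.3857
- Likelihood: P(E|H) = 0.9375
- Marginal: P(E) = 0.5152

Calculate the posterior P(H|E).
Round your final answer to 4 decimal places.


Using Bayes' theorem:

P(H|E) = P(E|H) × P(H) / P(E)
       = 0.9375 × 0.3857 / 0.5152
       = 0.36159375 / 0.5152
       = 0.7019

The evidence strengthens our belief in H.
Prior: 0.3857 → Posterior: 0.7019


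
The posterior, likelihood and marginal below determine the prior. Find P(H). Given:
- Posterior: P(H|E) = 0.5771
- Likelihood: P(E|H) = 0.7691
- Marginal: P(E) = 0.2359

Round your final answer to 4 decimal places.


From Bayes' theorem: P(H|E) = P(E|H) × P(H) / P(E)

Rearranging for P(H):
P(H) = P(H|E) × P(E) / P(E|H)
     = 0.5771 × 0.2359 / 0.7691
     = 0.13613789 / 0.7691
     = 0.1770


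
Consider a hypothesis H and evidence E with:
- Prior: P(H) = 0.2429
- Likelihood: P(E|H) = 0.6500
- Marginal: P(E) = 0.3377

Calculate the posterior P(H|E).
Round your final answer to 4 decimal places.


Using Bayes' theorem:

P(H|E) = P(E|H) × P(H) / P(E)
       = 0.6500 × 0.2429 / 0.3377
       = 0.15788500 / 0.3377
       = 0.4675

The evidence strengthens our belief in H.
Prior: 0.2429 → Posterior: 0.4675


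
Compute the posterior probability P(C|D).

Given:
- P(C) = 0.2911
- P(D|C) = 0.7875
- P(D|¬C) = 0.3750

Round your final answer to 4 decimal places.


Bayes' theorem: P(C|D) = P(D|C) × P(C) / P(D)

Step 1: Calculate P(D) using law of total probability
P(D) = P(D|C)P(C) + P(D|¬C)P(¬C)
     = 0.7875 × 0.2911 + 0.3750 × 0.7089
     = 0.22924125 + 0.26583750
     = 0.49507875

Step 2: Apply Bayes' theorem
P(C|D) = P(D|C) × P(C) / P(D)
       = 0.22924125 / 0.49507875
       = 0.4630


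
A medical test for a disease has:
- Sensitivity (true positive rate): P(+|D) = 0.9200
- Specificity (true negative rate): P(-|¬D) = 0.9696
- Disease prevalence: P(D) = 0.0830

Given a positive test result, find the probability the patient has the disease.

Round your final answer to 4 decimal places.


Let D = has disease, + = positive test

Given:
- P(D) = 0.0830 (prevalence)
- P(+|D) = 0.9200 (sensitivity)
- P(-|¬D) = 0.9696 (specificity)
- P(+|¬D) = 0.0304 (false positive rate = 1 - specificity)

Step 1: Find P(+)
P(+) = P(+|D)P(D) + P(+|¬D)P(¬D)
     = 0.9200 × 0.0830 + 0.0304 × 0.9170
     = 0.07636000 + 0.02787680
     = 0.10423680

Step 2: Apply Bayes' theorem for P(D|+)
P(D|+) = P(+|D)P(D) / P(+)
       = 0.07636000 / 0.10423680
       = 0.7326


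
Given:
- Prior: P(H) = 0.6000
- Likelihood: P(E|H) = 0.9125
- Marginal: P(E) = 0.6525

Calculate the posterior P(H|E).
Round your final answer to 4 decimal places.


Using Bayes' theorem:

P(H|E) = P(E|H) × P(H) / P(E)
       = 0.9125 × 0.6000 / 0.6525
       = 0.54750000 / 0.6525
       = 0.8391

The evidence strengthens our belief in H.
Prior: 0.6000 → Posterior: 0.8391


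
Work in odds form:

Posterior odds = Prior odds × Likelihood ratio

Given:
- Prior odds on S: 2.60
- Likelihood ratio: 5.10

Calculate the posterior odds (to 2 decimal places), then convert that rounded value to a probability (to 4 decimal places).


Step 1: Calculate posterior odds
Posterior odds = Prior odds × LR
               = 2.60 × 5.10
               = 13.26

Step 2: Convert to probability
P(S|E) = Posterior odds / (1 + Posterior odds)
       = 13.26 / (1 + 13.26)
       = 13.26 / 14.26
       = 0.9299

The evidence increased P(S) from 0.7222 to 0.9299.


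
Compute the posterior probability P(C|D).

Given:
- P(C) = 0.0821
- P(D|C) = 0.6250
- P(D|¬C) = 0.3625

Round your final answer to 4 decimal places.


Bayes' theorem: P(C|D) = P(D|C) × P(C) / P(D)

Step 1: Calculate P(D) using law of total probability
P(D) = P(D|C)P(C) + P(D|¬C)P(¬C)
     = 0.6250 × 0.0821 + 0.3625 × 0.9179
     = 0.05131250 + 0.33273875
     = 0.38405125

Step 2: Apply Bayes' theorem
P(C|D) = P(D|C) × P(C) / P(D)
       = 0.05131250 / 0.38405125
       = 0.1336


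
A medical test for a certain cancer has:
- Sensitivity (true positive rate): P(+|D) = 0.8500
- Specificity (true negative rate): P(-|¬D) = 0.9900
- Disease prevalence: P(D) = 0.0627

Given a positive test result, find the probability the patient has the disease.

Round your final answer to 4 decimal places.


Let D = has disease, + = positive test

Given:
- P(D) = 0.0627 (prevalence)
- P(+|D) = 0.8500 (sensitivity)
- P(-|¬D) = 0.9900 (specificity)
- P(+|¬D) = 0.0100 (false positive rate = 1 - specificity)

Step 1: Find P(+)
P(+) = P(+|D)P(D) + P(+|¬D)P(¬D)
     = 0.8500 × 0.0627 + 0.0100 × 0.9373
     = 0.05329500 + 0.00937300
     = 0.06266800

Step 2: Apply Bayes' theorem for P(D|+)
P(D|+) = P(+|D)P(D) / P(+)
       = 0.05329500 / 0.06266800
       = 0.8504


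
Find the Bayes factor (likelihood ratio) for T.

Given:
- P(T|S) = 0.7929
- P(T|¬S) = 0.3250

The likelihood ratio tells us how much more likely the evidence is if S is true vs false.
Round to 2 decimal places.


Likelihood Ratio (LR) = P(T|S) / P(T|¬S)

LR = 0.7929 / 0.3250
   = 2.44

The evidence is 2.44 times more likely if S is true than if S is false.
Because LR exceeds 1, T is evidence for S.


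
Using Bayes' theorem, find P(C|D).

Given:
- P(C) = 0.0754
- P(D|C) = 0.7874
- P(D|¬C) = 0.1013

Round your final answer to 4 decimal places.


Bayes' theorem: P(C|D) = P(D|C) × P(C) / P(D)

Step 1: Calculate P(D) using law of total probability
P(D) = P(D|C)P(C) + P(D|¬C)P(¬C)
     = 0.7874 × 0.0754 + 0.1013 × 0.9246
     = 0.05936996 + 0.09366198
     = 0.15303194

Step 2: Apply Bayes' theorem
P(C|D) = P(D|C) × P(C) / P(D)
       = 0.05936996 / 0.15303194
       = 0.3880


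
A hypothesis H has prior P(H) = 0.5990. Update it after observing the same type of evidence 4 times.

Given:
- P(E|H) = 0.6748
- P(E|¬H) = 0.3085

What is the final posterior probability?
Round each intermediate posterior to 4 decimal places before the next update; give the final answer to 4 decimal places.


Sequential Bayesian updating:

Initial prior: P(H) = 0.5990

Update 1:
  P(E) = 0.6748 × 0.5990 + 0.3085 × 0.4010 = 0.40420520 + 0.12370850 = 0.52791370
  P(H|E) = 0.40420520 / 0.52791370 = 0.7657

Update 2:
  P(E) = 0.6748 × 0.7657 + 0.3085 × 0.2343 = 0.51669436 + 0.07228155 = 0.58897591
  P(H|E) = 0.51669436 / 0.58897591 = 0.8773

Update 3:
  P(E) = 0.6748 × 0.8773 + 0.3085 × 0.1227 = 0.59200204 + 0.03785295 = 0.62985499
  P(H|E) = 0.59200204 / 0.62985499 = 0.9399

Update 4:
  P(E) = 0.6748 × 0.9399 + 0.3085 × 0.0601 = 0.63424452 + 0.01854085 = 0.65278537
  P(H|E) = 0.63424452 / 0.65278537 = 0.9716

Final posterior: 0.9716


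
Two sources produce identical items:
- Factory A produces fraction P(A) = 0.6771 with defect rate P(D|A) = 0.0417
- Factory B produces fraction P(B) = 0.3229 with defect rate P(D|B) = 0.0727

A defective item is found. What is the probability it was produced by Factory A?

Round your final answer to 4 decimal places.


Let A = from Factory A, D = defective

Given:
- P(A) = 0.6771, P(B) = 0.3229
- P(D|A) = 0.0417, P(D|B) = 0.0727

Step 1: Find P(D)
P(D) = P(D|A)P(A) + P(D|B)P(B)
     = 0.0417 × 0.6771 + 0.0727 × 0.3229
     = 0.02823507 + 0.02347483
     = 0.05170990

Step 2: Apply Bayes' theorem
P(A|D) = P(D|A)P(A) / P(D)
       = 0.02823507 / 0.05170990
       = 0.5460


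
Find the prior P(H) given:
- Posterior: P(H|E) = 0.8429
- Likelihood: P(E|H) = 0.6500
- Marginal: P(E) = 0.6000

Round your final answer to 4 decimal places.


From Bayes' theorem: P(H|E) = P(E|H) × P(H) / P(E)

Rearranging for P(H):
P(H) = P(H|E) × P(E) / P(E|H)
     = 0.8429 × 0.6000 / 0.6500
     = 0.50574000 / 0.6500
     = 0.7781


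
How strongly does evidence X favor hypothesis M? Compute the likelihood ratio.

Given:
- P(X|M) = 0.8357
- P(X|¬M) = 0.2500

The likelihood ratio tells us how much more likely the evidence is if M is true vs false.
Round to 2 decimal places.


Likelihood Ratio (LR) = P(X|M) / P(X|¬M)

LR = 0.8357 / 0.2500
   = 3.34

The evidence is 3.34 times more likely if M is true than if M is false.
Since LR > 1, the evidence supports M over ¬M.


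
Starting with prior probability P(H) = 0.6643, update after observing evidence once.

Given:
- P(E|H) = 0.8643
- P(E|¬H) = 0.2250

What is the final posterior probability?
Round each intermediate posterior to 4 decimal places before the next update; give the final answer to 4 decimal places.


Sequential Bayesian updating:

Initial prior: P(H) = 0.6643

Update 1:
  P(E) = 0.8643 × 0.6643 + 0.2250 × 0.3357 = 0.57415449 + 0.07553250 = 0.64968699
  P(H|E) = 0.57415449 / 0.64968699 = 0.8837

Final posterior: 0.8837


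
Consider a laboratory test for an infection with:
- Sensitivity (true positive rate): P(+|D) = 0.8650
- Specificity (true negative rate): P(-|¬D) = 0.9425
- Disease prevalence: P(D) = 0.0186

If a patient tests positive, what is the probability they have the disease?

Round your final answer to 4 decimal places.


Let D = has disease, + = positive test

Given:
- P(D) = 0.0186 (prevalence)
- P(+|D) = 0.8650 (sensitivity)
- P(-|¬D) = 0.9425 (specificity)
- P(+|¬D) = 0.0575 (false positive rate = 1 - specificity)

Step 1: Find P(+)
P(+) = P(+|D)P(D) + P(+|¬D)P(¬D)
     = 0.8650 × 0.0186 + 0.0575 × 0.9814
     = 0.01608900 + 0.05643050
     = 0.07251950

Step 2: Apply Bayes' theorem for P(D|+)
P(D|+) = P(+|D)P(D) / P(+)
       = 0.01608900 / 0.07251950
       = 0.2219


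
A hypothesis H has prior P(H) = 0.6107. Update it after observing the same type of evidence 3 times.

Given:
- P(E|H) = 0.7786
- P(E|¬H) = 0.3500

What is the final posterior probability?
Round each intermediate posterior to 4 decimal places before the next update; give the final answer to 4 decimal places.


Sequential Bayesian updating:

Initial prior: P(H) = 0.6107

Update 1:
  P(E) = 0.7786 × 0.6107 + 0.3500 × 0.3893 = 0.47549102 + 0.13625500 = 0.61174602
  P(H|E) = 0.47549102 / 0.61174602 = 0.7773

Update 2:
  P(E) = 0.7786 × 0.7773 + 0.3500 × 0.2227 = 0.60520578 + 0.07794500 = 0.68315078
  P(H|E) = 0.60520578 / 0.68315078 = 0.8859

Update 3:
  P(E) = 0.7786 × 0.8859 + 0.3500 × 0.1141 = 0.68976174 + 0.03993500 = 0.72969674
  P(H|E) = 0.68976174 / 0.72969674 = 0.9453

Final posterior: 0.9453


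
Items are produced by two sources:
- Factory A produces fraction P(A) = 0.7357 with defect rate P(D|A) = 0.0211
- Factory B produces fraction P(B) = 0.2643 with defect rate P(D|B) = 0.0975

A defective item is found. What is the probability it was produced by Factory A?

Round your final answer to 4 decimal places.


Let A = from Factory A, D = defective

Given:
- P(A) = 0.7357, P(B) = 0.2643
- P(D|A) = 0.0211, P(D|B) = 0.0975

Step 1: Find P(D)
P(D) = P(D|A)P(A) + P(D|B)P(B)
     = 0.0211 × 0.7357 + 0.0975 × 0.2643
     = 0.01552327 + 0.02576925
     = 0.04129252

Step 2: Apply Bayes' theorem
P(A|D) = P(D|A)P(A) / P(D)
       = 0.01552327 / 0.04129252
       = 0.3759


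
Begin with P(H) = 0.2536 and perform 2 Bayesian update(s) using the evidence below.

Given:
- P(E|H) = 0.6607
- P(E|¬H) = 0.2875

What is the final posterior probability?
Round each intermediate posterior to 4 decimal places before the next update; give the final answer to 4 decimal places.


Sequential Bayesian updating:

Initial prior: P(H) = 0.2536

Update 1:
  P(E) = 0.6607 × 0.2536 + 0.2875 × 0.7464 = 0.16755352 + 0.21459000 = 0.38214352
  P(H|E) = 0.16755352 / 0.38214352 = 0.4385

Update 2:
  P(E) = 0.6607 × 0.4385 + 0.2875 × 0.5615 = 0.28971695 + 0.16143125 = 0.45114820
  P(H|E) = 0.28971695 / 0.45114820 = 0.6422

Final posterior: 0.6422


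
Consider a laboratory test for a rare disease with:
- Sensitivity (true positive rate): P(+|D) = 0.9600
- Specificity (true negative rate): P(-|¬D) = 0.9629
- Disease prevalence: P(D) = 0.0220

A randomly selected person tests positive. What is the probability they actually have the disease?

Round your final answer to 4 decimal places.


Let D = has disease, + = positive test

Given:
- P(D) = 0.0220 (prevalence)
- P(+|D) = 0.9600 (sensitivity)
- P(-|¬D) = 0.9629 (specificity)
- P(+|¬D) = 0.0371 (false positive rate = 1 - specificity)

Step 1: Find P(+)
P(+) = P(+|D)P(D) + P(+|¬D)P(¬D)
     = 0.9600 × 0.0220 + 0.0371 × 0.9780
     = 0.02112000 + 0.03628380
     = 0.05740380

Step 2: Apply Bayes' theorem for P(D|+)
P(D|+) = P(+|D)P(D) / P(+)
       = 0.02112000 / 0.05740380
       = 0.3679


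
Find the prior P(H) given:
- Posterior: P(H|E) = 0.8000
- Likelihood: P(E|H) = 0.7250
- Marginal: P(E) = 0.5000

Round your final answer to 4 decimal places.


From Bayes' theorem: P(H|E) = P(E|H) × P(H) / P(E)

Rearranging for P(H):
P(H) = P(H|E) × P(E) / P(E|H)
     = 0.8000 × 0.5000 / 0.7250
     = 0.40000000 / 0.7250
     = 0.5517


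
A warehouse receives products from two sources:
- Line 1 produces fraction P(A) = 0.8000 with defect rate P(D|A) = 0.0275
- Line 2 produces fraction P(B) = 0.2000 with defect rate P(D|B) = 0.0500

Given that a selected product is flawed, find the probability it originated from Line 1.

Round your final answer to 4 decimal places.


Let A = from Line 1, D = flawed

Given:
- P(A) = 0.8000, P(B) = 0.2000
- P(D|A) = 0.0275, P(D|B) = 0.0500

Step 1: Find P(D)
P(D) = P(D|A)P(A) + P(D|B)P(B)
     = 0.0275 × 0.8000 + 0.0500 × 0.2000
     = 0.02200000 + 0.01000000
     = 0.03200000

Step 2: Apply Bayes' theorem
P(A|D) = P(D|A)P(A) / P(D)
       = 0.02200000 / 0.03200000
       = 0.6875


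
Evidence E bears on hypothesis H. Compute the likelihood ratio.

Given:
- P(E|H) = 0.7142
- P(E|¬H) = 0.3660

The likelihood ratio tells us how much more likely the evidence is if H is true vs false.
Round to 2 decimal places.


Likelihood Ratio (LR) = P(E|H) / P(E|¬H)

LR = 0.7142 / 0.3660
   = 1.95

The evidence is 1.95 times more likely if H is true than if H is false.
Because LR exceeds 1, E is evidence for H.


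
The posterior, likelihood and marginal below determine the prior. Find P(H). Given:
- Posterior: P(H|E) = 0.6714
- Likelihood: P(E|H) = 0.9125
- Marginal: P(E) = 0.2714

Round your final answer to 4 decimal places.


From Bayes' theorem: P(H|E) = P(E|H) × P(H) / P(E)

Rearranging for P(H):
P(H) = P(H|E) × P(E) / P(E|H)
     = 0.6714 × 0.2714 / 0.9125
     = 0.18221796 / 0.9125
     = 0.1997


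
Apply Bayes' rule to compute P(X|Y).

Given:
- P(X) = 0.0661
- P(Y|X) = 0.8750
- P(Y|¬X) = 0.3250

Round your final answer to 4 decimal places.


Bayes' theorem: P(X|Y) = P(Y|X) × P(X) / P(Y)

Step 1: Calculate P(Y) using law of total probability
P(Y) = P(Y|X)P(X) + P(Y|¬X)P(¬X)
     = 0.8750 × 0.0661 + 0.3250 × 0.9339
     = 0.05783750 + 0.30351750
     = 0.36135500

Step 2: Apply Bayes' theorem
P(X|Y) = P(Y|X) × P(X) / P(Y)
       = 0.05783750 / 0.36135500
       = 0.1601


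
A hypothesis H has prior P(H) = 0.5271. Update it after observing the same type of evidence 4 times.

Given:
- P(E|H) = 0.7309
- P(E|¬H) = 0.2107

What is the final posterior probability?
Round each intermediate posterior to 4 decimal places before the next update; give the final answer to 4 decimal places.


Sequential Bayesian updating:

Initial prior: P(H) = 0.5271

Update 1:
  P(E) = 0.7309 × 0.5271 + 0.2107 × 0.4729 = 0.38525739 + 0.09964003 = 0.48489742
  P(H|E) = 0.38525739 / 0.48489742 = 0.7945

Update 2:
  P(E) = 0.7309 × 0.7945 + 0.2107 × 0.2055 = 0.58070005 + 0.04329885 = 0.62399890
  P(H|E) = 0.58070005 / 0.62399890 = 0.9306

Update 3:
  P(E) = 0.7309 × 0.9306 + 0.2107 × 0.0694 = 0.68017554 + 0.01462258 = 0.69479812
  P(H|E) = 0.68017554 / 0.69479812 = 0.9790

Update 4:
  P(E) = 0.7309 × 0.9790 + 0.2107 × 0.0210 = 0.71555110 + 0.00442470 = 0.71997580
  P(H|E) = 0.71555110 / 0.71997580 = 0.9939

Final posterior: 0.9939


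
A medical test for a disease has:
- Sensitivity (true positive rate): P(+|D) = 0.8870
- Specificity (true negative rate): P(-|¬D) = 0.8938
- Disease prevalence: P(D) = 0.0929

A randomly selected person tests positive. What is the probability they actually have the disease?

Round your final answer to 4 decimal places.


Let D = has disease, + = positive test

Given:
- P(D) = 0.0929 (prevalence)
- P(+|D) = 0.8870 (sensitivity)
- P(-|¬D) = 0.8938 (specificity)
- P(+|¬D) = 0.1062 (false positive rate = 1 - specificity)

Step 1: Find P(+)
P(+) = P(+|D)P(D) + P(+|¬D)P(¬D)
     = 0.8870 × 0.0929 + 0.1062 × 0.9071
     = 0.08240230 + 0.09633402
     = 0.17873632

Step 2: Apply Bayes' theorem for P(D|+)
P(D|+) = P(+|D)P(D) / P(+)
       = 0.08240230 / 0.17873632
       = 0.4610


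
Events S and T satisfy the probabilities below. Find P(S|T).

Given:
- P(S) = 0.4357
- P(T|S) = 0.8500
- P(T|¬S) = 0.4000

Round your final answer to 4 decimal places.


Bayes' theorem: P(S|T) = P(T|S) × P(S) / P(T)

Step 1: Calculate P(T) using law of total probability
P(T) = P(T|S)P(S) + P(T|¬S)P(¬S)
     = 0.8500 × 0.4357 + 0.4000 × 0.5643
     = 0.37034500 + 0.22572000
     = 0.59606500

Step 2: Apply Bayes' theorem
P(S|T) = P(T|S) × P(S) / P(T)
       = 0.37034500 / 0.59606500
       = 0.6213


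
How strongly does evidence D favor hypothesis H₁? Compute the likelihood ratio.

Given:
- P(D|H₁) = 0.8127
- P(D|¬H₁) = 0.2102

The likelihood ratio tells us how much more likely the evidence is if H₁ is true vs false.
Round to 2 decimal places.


Likelihood Ratio (LR) = P(D|H₁) / P(D|¬H₁)

LR = 0.8127 / 0.2102
   = 3.87

The evidence is 3.87 times more likely if H₁ is true than if H₁ is false.
LR > 1, so observing D raises the odds in favor of H₁.


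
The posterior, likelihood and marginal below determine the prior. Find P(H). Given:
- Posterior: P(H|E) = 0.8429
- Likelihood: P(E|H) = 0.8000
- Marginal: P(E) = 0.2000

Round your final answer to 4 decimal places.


From Bayes' theorem: P(H|E) = P(E|H) × P(H) / P(E)

Rearranging for P(H):
P(H) = P(H|E) × P(E) / P(E|H)
     = 0.8429 × 0.2000 / 0.8000
     = 0.16858000 / 0.8000
     = 0.2107


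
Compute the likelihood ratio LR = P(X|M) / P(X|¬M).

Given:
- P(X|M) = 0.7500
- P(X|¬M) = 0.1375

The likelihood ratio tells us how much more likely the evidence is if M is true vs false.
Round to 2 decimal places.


Likelihood Ratio (LR) = P(X|M) / P(X|¬M)

LR = 0.7500 / 0.1375
   = 5.45

The evidence is 5.45 times more likely if M is true than if M is false.
Since LR > 1, the evidence supports M over ¬M.


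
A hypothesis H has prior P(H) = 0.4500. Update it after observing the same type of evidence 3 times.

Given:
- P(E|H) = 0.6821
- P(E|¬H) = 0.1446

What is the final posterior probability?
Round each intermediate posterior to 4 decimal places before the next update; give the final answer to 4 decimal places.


Sequential Bayesian updating:

Initial prior: P(H) = 0.4500

Update 1:
  P(E) = 0.6821 × 0.4500 + 0.1446 × 0.5500 = 0.30694500 + 0.07953000 = 0.38647500
  P(H|E) = 0.30694500 / 0.38647500 = 0.7942

Update 2:
  P(E) = 0.6821 × 0.7942 + 0.1446 × 0.2058 = 0.54172382 + 0.02975868 = 0.57148250
  P(H|E) = 0.54172382 / 0.57148250 = 0.9479

Update 3:
  P(E) = 0.6821 × 0.9479 + 0.1446 × 0.0521 = 0.64656259 + 0.00753366 = 0.65409625
  P(H|E) = 0.64656259 / 0.65409625 = 0.9885

Final posterior: 0.9885
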